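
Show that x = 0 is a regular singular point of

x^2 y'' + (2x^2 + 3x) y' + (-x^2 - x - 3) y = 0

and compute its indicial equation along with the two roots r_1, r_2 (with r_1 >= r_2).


Divide by x^2 to reach normal form y'' + P_1(x) y' + P_2(x) y = 0 with P_1(x) = 2 + 3/x and P_2(x) = -1 - 1/x - 3/x^2.
x = 0 is a singular point because the y'-coefficient 2 + 3/x has a pole at x = 0 and the y-coefficient -1 - 1/x - 3/x^2 has a pole at x = 0.
It is a regular singular point because x P_1(x) = p(x) = 2x + 3 and x^2 P_2(x) = q(x) = -x^2 - x - 3 are polynomials, hence analytic at x = 0.
p(0) = 3,  q(0) = -3.
Indicial equation: r(r-1) + p(0) r + q(0) = 0, i.e. r^2 + (p(0) - 1) r + q(0) = 0, i.e. r^2 + 2 r - 3 = 0.
Discriminant: (2)^2 - 4(-3) = 16, so r = (-2 ± 4)/2.
Solving: r_1 = 1, r_2 = -3.

indicial: r^2 + 2 r - 3 = 0; roots r_1 = 1, r_2 = -3


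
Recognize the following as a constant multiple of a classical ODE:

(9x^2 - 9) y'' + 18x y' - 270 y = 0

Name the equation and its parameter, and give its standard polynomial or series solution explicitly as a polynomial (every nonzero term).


All three coefficients share the factor -9; dividing through by -9 gives  (1 - x^2) y'' - 2x y' + 30 y = 0.
This matches the Legendre equation (1 - x^2) y'' - 2x y' + n(n+1) y = 0 (note the -2x y' term) with n(n+1) = 30, so n = 5; the polynomial solution is P_5(x).
With y = sum_k a_k x^k, matching x^k gives (k+2)(k+1) a_{k+2} = [k(k+1) - n(n+1)] a_k = (k - 5)(k + 6) a_k. The right side vanishes at k = 5, so the series with the parity of 5 terminates at degree 5.
Standard normalization (P_n(1) = 1): leading coefficient (2n)!/(2^n (n!)^2) = 3628800/(32*14400) = 63/8, so a_5 = 63/8. Work downward with a_k = (k+1)(k+2) a_{k+2} / ((k - 5)(k + 6)):
  a_3 = (4)(5)(63/8) / ((3 - 5)(3 + 6)) = (315/2)/(-18) = -35/4
  a_1 = (2)(3)(-35/4) / ((1 - 5)(1 + 6)) = (-105/2)/(-28) = 15/8
Hence P_5(x) = 63 x^5/8 - 35 x^3/4 + 15 x/8.

P_5(x); series = 63 x^5/8 - 35 x^3/4 + 15 x/8


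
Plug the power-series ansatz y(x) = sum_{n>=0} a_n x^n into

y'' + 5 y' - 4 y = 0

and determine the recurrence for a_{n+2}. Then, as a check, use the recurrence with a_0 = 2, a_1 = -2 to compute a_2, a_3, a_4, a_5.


Substitute y = sum_n a_n x^n.
y''(x) has coefficient (n+2)(n+1) a_{n+2} at x^n;
5 y'(x) has coefficient 5 (n+1) a_{n+1} at x^n;
-4 y(x) has coefficient -4 a_n at x^n.
Matching x^n: (n+2)(n+1) a_{n+2} + 5 (n+1) a_{n+1} - 4 a_n = 0.
Thus a_{n+2} = [-5 (n+1) a_{n+1} + 4 a_n] / ((n+1)(n+2)).

Check with a_0 = 2, a_1 = -2 (apply the recurrence for n = 0, 1, 2, 3): a_0 = 2, a_1 = -2, a_2 = 9, a_3 = -49/3, a_4 = 281/12, a_5 = -1601/60.

a_(n+2) = [-5 (n+1) a_(n+1) + 4 a_n] / ((n+1)(n+2)); check: a_0 = 2, a_1 = -2, a_2 = 9, a_3 = -49/3, a_4 = 281/12, a_5 = -1601/60


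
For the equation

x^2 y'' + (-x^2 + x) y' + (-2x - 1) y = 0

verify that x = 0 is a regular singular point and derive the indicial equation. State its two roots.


Divide by x^2 to reach normal form y'' + P_1(x) y' + P_2(x) y = 0 with P_1(x) = -1 + 1/x and P_2(x) = -2/x - 1/x^2.
x = 0 is a singular point because the y'-coefficient -1 + 1/x has a pole at x = 0 and the y-coefficient -2/x - 1/x^2 has a pole at x = 0.
It is a regular singular point because x P_1(x) = p(x) = 1 - x and x^2 P_2(x) = q(x) = -2x - 1 are polynomials, hence analytic at x = 0.
p(0) = 1,  q(0) = -1.
Indicial equation: r(r-1) + p(0) r + q(0) = 0, i.e. r^2 + (p(0) - 1) r + q(0) = 0, i.e. r^2 - 1 = 0.
Discriminant: (0)^2 - 4(-1) = 4, so r = (0 ± 2)/2.
Solving: r_1 = 1, r_2 = -1.

indicial: r^2 - 1 = 0; roots r_1 = 1, r_2 = -1


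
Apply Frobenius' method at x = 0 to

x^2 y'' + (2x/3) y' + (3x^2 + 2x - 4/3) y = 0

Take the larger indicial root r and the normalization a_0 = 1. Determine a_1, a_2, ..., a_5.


Write in Frobenius form y'' + (p(x)/x) y' + (q(x)/x^2) y = 0:
  p(x) = 2/3,  q(x) = 3x^2 + 2x - 4/3.
Indicial equation: r(r-1) + (2/3) r + (-4/3) = 0 -> roots r_1 = 4/3, r_2 = -1.
Take r = r_1 = 4/3. Let y(x) = x^r sum_{n>=0} a_n x^n with a_0 = 1.
Substitute y = x^r sum a_n x^n and match x^{r+n}. The recurrence is
  D(n) a_n + 2 a_{n-1} + 3 a_{n-2} = 0,  where D(n) = (r+n)(r+n-1) + (2/3)(r+n) + (-4/3).
  a_n = [-2 a_{n-1} - 3 a_{n-2}] / D(n).
Since the indicial polynomial factors as (r - r_1)(r - r_2), D(n) = (r_1 + n - r_1)(r_1 + n - r_2) = n(n + 7/3).
Evaluating step by step (a_0 = 1):
  n = 1: D(1) = 1(1 + 7/3) = 10/3; numerator = -2(1) = -2; a_1 = (-2)/(10/3) = -3/5
  n = 2: D(2) = 2(2 + 7/3) = 26/3; numerator = -2(-3/5) - 3(1) = -9/5; a_2 = (-9/5)/(26/3) = -27/130
  n = 3: D(3) = 3(3 + 7/3) = 16; numerator = -2(-27/130) - 3(-3/5) = 144/65; a_3 = (144/65)/(16) = 9/65
  n = 4: D(4) = 4(4 + 7/3) = 76/3; numerator = -2(9/65) - 3(-27/130) = 9/26; a_4 = (9/26)/(76/3) = 27/1976
  n = 5: D(5) = 5(5 + 7/3) = 110/3; numerator = -2(27/1976) - 3(9/65) = -2187/4940; a_5 = (-2187/4940)/(110/3) = -6561/543400

r = 4/3; a_0 = 1; a_1 = -3/5; a_2 = -27/130; a_3 = 9/65; a_4 = 27/1976; a_5 = -6561/543400


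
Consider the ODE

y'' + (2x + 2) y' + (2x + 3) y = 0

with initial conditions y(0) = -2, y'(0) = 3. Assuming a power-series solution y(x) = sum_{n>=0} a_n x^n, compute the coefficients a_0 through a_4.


Ansatz: y(x) = sum_{n>=0} a_n x^n, so y'(x) = sum_{n>=1} n a_n x^(n-1) and y''(x) = sum_{n>=2} n(n-1) a_n x^(n-2).
Substitute into P(x) y'' + Q(x) y' + R(x) y = 0 with P(x) = 1, Q(x) = 2x + 2, R(x) = 2x + 3, and match powers of x.
Initial conditions: a_0 = -2, a_1 = 3.
Setting the coefficient of each power of x to zero and solving order by order (substituting the coefficients already found):
  x^0: 2 a_2 + 2 a_1 + 3 a_0 = 0  ->  2 a_2 = -2 a_1 - 3 a_0 = 0  ->  a_2 = 0
  x^1: 6 a_3 + 4 a_2 + 5 a_1 + 2 a_0 = 0  ->  6 a_3 = -4 a_2 - 5 a_1 - 2 a_0 = -11  ->  a_3 = -11/6
  x^2: 12 a_4 + 6 a_3 + 7 a_2 + 2 a_1 = 0  ->  12 a_4 = -6 a_3 - 7 a_2 - 2 a_1 = 5  ->  a_4 = 5/12
Truncated series: y(x) = -2 + 3 x - (11/6) x^3 + (5/12) x^4 + O(x^5).

a_0 = -2; a_1 = 3; a_2 = 0; a_3 = -11/6; a_4 = 5/12


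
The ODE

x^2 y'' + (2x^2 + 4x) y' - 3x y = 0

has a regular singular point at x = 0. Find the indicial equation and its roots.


Divide by x^2 to reach normal form y'' + P_1(x) y' + P_2(x) y = 0 with P_1(x) = 2 + 4/x and P_2(x) = -3/x.
x = 0 is a singular point because the y'-coefficient 2 + 4/x has a pole at x = 0 and the y-coefficient -3/x has a pole at x = 0.
It is a regular singular point because x P_1(x) = p(x) = 2x + 4 and x^2 P_2(x) = q(x) = -3x are polynomials, hence analytic at x = 0.
p(0) = 4,  q(0) = 0.
Indicial equation: r(r-1) + p(0) r + q(0) = 0, i.e. r^2 + (p(0) - 1) r + q(0) = 0, i.e. r^2 + 3 r = 0.
Discriminant: (3)^2 - 4(0) = 9, so r = (-3 ± 3)/2.
Solving: r_1 = 0, r_2 = -3.

indicial: r^2 + 3 r = 0; roots r_1 = 0, r_2 = -3


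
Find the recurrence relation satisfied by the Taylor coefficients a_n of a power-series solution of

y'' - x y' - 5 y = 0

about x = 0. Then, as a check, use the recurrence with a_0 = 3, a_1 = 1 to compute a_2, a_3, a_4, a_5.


Substitute y = sum_n a_n x^n.
y''(x) has coefficient (n+2)(n+1) a_{n+2} at x^n;
-x y'(x) has coefficient -n a_n at x^n (shift);
-5 y(x) has coefficient -5 a_n at x^n.
Matching x^n: (n+2)(n+1) a_{n+2} + (-n - 5) a_n = 0.
Thus a_{n+2} = (n + 5) / ((n+1)(n+2)) * a_n.

Check with a_0 = 3, a_1 = 1 (apply the recurrence for n = 0, 1, 2, 3): a_0 = 3, a_1 = 1, a_2 = 15/2, a_3 = 1, a_4 = 35/8, a_5 = 2/5.

a_(n+2) = (n + 5) / ((n+1)(n+2)) * a_n; check: a_0 = 3, a_1 = 1, a_2 = 15/2, a_3 = 1, a_4 = 35/8, a_5 = 2/5


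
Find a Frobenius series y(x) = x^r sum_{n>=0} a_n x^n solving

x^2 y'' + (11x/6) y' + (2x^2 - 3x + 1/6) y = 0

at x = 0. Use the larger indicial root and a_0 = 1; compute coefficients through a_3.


Write in Frobenius form y'' + (p(x)/x) y' + (q(x)/x^2) y = 0:
  p(x) = 11/6,  q(x) = 2x^2 - 3x + 1/6.
Indicial equation: r(r-1) + (11/6) r + (1/6) = 0 -> roots r_1 = -1/3, r_2 = -1/2.
Take r = r_1 = -1/3. Let y(x) = x^r sum_{n>=0} a_n x^n with a_0 = 1.
Substitute y = x^r sum a_n x^n and match x^{r+n}. The recurrence is
  D(n) a_n - 3 a_{n-1} + 2 a_{n-2} = 0,  where D(n) = (r+n)(r+n-1) + (11/6)(r+n) + (1/6).
  a_n = [3 a_{n-1} - 2 a_{n-2}] / D(n).
Since the indicial polynomial factors as (r - r_1)(r - r_2), D(n) = (r_1 + n - r_1)(r_1 + n - r_2) = n(n + 1/6).
Evaluating step by step (a_0 = 1):
  n = 1: D(1) = 1(1 + 1/6) = 7/6; numerator = 3(1) = 3; a_1 = (3)/(7/6) = 18/7
  n = 2: D(2) = 2(2 + 1/6) = 13/3; numerator = 3(18/7) - 2(1) = 40/7; a_2 = (40/7)/(13/3) = 120/91
  n = 3: D(3) = 3(3 + 1/6) = 19/2; numerator = 3(120/91) - 2(18/7) = -108/91; a_3 = (-108/91)/(19/2) = -216/1729

r = -1/3; a_0 = 1; a_1 = 18/7; a_2 = 120/91; a_3 = -216/1729


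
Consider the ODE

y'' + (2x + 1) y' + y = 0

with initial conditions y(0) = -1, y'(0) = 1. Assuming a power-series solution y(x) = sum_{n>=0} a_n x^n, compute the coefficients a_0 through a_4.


Ansatz: y(x) = sum_{n>=0} a_n x^n, so y'(x) = sum_{n>=1} n a_n x^(n-1) and y''(x) = sum_{n>=2} n(n-1) a_n x^(n-2).
Substitute into P(x) y'' + Q(x) y' + R(x) y = 0 with P(x) = 1, Q(x) = 2x + 1, R(x) = 1, and match powers of x.
Initial conditions: a_0 = -1, a_1 = 1.
Setting the coefficient of each power of x to zero and solving order by order (substituting the coefficients already found):
  x^0: 2 a_2 + a_1 + a_0 = 0  ->  2 a_2 = -a_1 - a_0 = 0  ->  a_2 = 0
  x^1: 6 a_3 + 2 a_2 + 3 a_1 = 0  ->  6 a_3 = -2 a_2 - 3 a_1 = -3  ->  a_3 = -1/2
  x^2: 12 a_4 + 3 a_3 + 5 a_2 = 0  ->  12 a_4 = -3 a_3 - 5 a_2 = 3/2  ->  a_4 = 1/8
Truncated series: y(x) = -1 + x - (1/2) x^3 + (1/8) x^4 + O(x^5).

a_0 = -1; a_1 = 1; a_2 = 0; a_3 = -1/2; a_4 = 1/8


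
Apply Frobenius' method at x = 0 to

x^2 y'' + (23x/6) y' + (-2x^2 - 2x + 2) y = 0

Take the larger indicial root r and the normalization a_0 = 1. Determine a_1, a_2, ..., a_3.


Write in Frobenius form y'' + (p(x)/x) y' + (q(x)/x^2) y = 0:
  p(x) = 23/6,  q(x) = -2x^2 - 2x + 2.
Indicial equation: r(r-1) + (23/6) r + (2) = 0 -> roots r_1 = -4/3, r_2 = -3/2.
Take r = r_1 = -4/3. Let y(x) = x^r sum_{n>=0} a_n x^n with a_0 = 1.
Substitute y = x^r sum a_n x^n and match x^{r+n}. The recurrence is
  D(n) a_n - 2 a_{n-1} - 2 a_{n-2} = 0,  where D(n) = (r+n)(r+n-1) + (23/6)(r+n) + (2).
  a_n = [2 a_{n-1} + 2 a_{n-2}] / D(n).
Since the indicial polynomial factors as (r - r_1)(r - r_2), D(n) = (r_1 + n - r_1)(r_1 + n - r_2) = n(n + 1/6).
Evaluating step by step (a_0 = 1):
  n = 1: D(1) = 1(1 + 1/6) = 7/6; numerator = 2(1) = 2; a_1 = (2)/(7/6) = 12/7
  n = 2: D(2) = 2(2 + 1/6) = 13/3; numerator = 2(12/7) + 2(1) = 38/7; a_2 = (38/7)/(13/3) = 114/91
  n = 3: D(3) = 3(3 + 1/6) = 19/2; numerator = 2(114/91) + 2(12/7) = 540/91; a_3 = (540/91)/(19/2) = 1080/1729

r = -4/3; a_0 = 1; a_1 = 12/7; a_2 = 114/91; a_3 = 1080/1729


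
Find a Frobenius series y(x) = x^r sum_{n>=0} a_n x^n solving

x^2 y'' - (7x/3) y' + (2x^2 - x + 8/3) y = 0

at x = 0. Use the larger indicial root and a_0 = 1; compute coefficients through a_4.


Write in Frobenius form y'' + (p(x)/x) y' + (q(x)/x^2) y = 0:
  p(x) = -7/3,  q(x) = 2x^2 - x + 8/3.
Indicial equation: r(r-1) + (-7/3) r + (8/3) = 0 -> roots r_1 = 2, r_2 = 4/3.
Take r = r_1 = 2. Let y(x) = x^r sum_{n>=0} a_n x^n with a_0 = 1.
Substitute y = x^r sum a_n x^n and match x^{r+n}. The recurrence is
  D(n) a_n - 1 a_{n-1} + 2 a_{n-2} = 0,  where D(n) = (r+n)(r+n-1) + (-7/3)(r+n) + (8/3).
  a_n = [1 a_{n-1} - 2 a_{n-2}] / D(n).
Since the indicial polynomial factors as (r - r_1)(r - r_2), D(n) = (r_1 + n - r_1)(r_1 + n - r_2) = n(n + 2/3).
Evaluating step by step (a_0 = 1):
  n = 1: D(1) = 1(1 + 2/3) = 5/3; numerator = 1(1) = 1; a_1 = (1)/(5/3) = 3/5
  n = 2: D(2) = 2(2 + 2/3) = 16/3; numerator = 1(3/5) - 2(1) = -7/5; a_2 = (-7/5)/(16/3) = -21/80
  n = 3: D(3) = 3(3 + 2/3) = 11; numerator = 1(-21/80) - 2(3/5) = -117/80; a_3 = (-117/80)/(11) = -117/880
  n = 4: D(4) = 4(4 + 2/3) = 56/3; numerator = 1(-117/880) - 2(-21/80) = 69/176; a_4 = (69/176)/(56/3) = 207/9856

r = 2; a_0 = 1; a_1 = 3/5; a_2 = -21/80; a_3 = -117/880; a_4 = 207/9856


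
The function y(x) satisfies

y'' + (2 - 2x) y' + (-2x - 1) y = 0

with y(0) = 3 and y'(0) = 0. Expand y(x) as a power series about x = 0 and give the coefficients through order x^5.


Ansatz: y(x) = sum_{n>=0} a_n x^n, so y'(x) = sum_{n>=1} n a_n x^(n-1) and y''(x) = sum_{n>=2} n(n-1) a_n x^(n-2).
Substitute into P(x) y'' + Q(x) y' + R(x) y = 0 with P(x) = 1, Q(x) = 2 - 2x, R(x) = -2x - 1, and match powers of x.
Initial conditions: a_0 = 3, a_1 = 0.
Setting the coefficient of each power of x to zero and solving order by order (substituting the coefficients already found):
  x^0: 2 a_2 + 2 a_1 - a_0 = 0  ->  2 a_2 = -2 a_1 + a_0 = 3  ->  a_2 = 3/2
  x^1: 6 a_3 + 4 a_2 - 3 a_1 - 2 a_0 = 0  ->  6 a_3 = -4 a_2 + 3 a_1 + 2 a_0 = 0  ->  a_3 = 0
  x^2: 12 a_4 + 6 a_3 - 5 a_2 - 2 a_1 = 0  ->  12 a_4 = -6 a_3 + 5 a_2 + 2 a_1 = 15/2  ->  a_4 = 5/8
  x^3: 20 a_5 + 8 a_4 - 7 a_3 - 2 a_2 = 0  ->  20 a_5 = -8 a_4 + 7 a_3 + 2 a_2 = -2  ->  a_5 = -1/10
Truncated series: y(x) = 3 + (3/2) x^2 + (5/8) x^4 - (1/10) x^5 + O(x^6).

a_0 = 3; a_1 = 0; a_2 = 3/2; a_3 = 0; a_4 = 5/8; a_5 = -1/10


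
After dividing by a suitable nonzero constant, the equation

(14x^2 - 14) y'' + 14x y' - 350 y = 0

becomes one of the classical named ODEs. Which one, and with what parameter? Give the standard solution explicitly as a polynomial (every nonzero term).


All three coefficients share the factor -14; dividing through by -14 gives  (1 - x^2) y'' - x y' + 25 y = 0.
This matches the Chebyshev equation (1 - x^2) y'' - x y' + n^2 y = 0 (note the -x y' term, not -2x y') with n^2 = 25, so n = 5; the polynomial solution is T_5(x).
With y = sum_k a_k x^k, matching x^k gives (k+2)(k+1) a_{k+2} = (k^2 - n^2) a_k = (k - 5)(k + 5) a_k. The right side vanishes at k = 5, so the series with the parity of 5 terminates at degree 5.
Standard normalization: leading coefficient of T_n is 2^(n-1), so a_5 = 2^4 = 16. Work downward with a_k = (k+1)(k+2) a_{k+2} / ((k - 5)(k + 5)):
  a_3 = (4)(5)(16) / ((3 - 5)(3 + 5)) = 320/(-16) = -20
  a_1 = (2)(3)(-20) / ((1 - 5)(1 + 5)) = -120/(-24) = 5
Hence T_5(x) = 16 x^5 - 20 x^3 + 5 x.

T_5(x); series = 16 x^5 - 20 x^3 + 5 x


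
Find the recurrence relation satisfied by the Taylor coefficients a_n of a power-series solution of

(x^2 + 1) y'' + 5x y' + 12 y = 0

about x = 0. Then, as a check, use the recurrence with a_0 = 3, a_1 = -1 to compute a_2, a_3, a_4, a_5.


Substitute y = sum_n a_n x^n.
(1 + 1 x^2) y'' contributes (n+2)(n+1) a_{n+2} + n(n-1) a_n at x^n.
5 x y'(x) contributes 5 n a_n at x^n.
12 y(x) contributes 12 a_n at x^n.
Matching x^n: (n+2)(n+1) a_{n+2} + (n(n-1) + 5 n + 12) a_n = 0.
Thus a_{n+2} = (-n(n-1) - 5 n - 12) / ((n+1)(n+2)) * a_n.

Check with a_0 = 3, a_1 = -1 (apply the recurrence for n = 0, 1, 2, 3): a_0 = 3, a_1 = -1, a_2 = -18, a_3 = 17/6, a_4 = 36, a_5 = -187/40.

a_(n+2) = (-n(n-1) - 5 n - 12) / ((n+1)(n+2)) * a_n; check: a_0 = 3, a_1 = -1, a_2 = -18, a_3 = 17/6, a_4 = 36, a_5 = -187/40


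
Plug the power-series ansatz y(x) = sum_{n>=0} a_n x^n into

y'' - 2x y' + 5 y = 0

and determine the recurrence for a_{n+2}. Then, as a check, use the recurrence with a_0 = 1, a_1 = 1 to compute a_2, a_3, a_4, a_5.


Substitute y = sum_n a_n x^n.
y''(x) has coefficient (n+2)(n+1) a_{n+2} at x^n;
-2 x y'(x) has coefficient -2 n a_n at x^n (shift);
5 y(x) has coefficient 5 a_n at x^n.
Matching x^n: (n+2)(n+1) a_{n+2} + (-2n + 5) a_n = 0.
Thus a_{n+2} = (2n - 5) / ((n+1)(n+2)) * a_n.

Check with a_0 = 1, a_1 = 1 (apply the recurrence for n = 0, 1, 2, 3): a_0 = 1, a_1 = 1, a_2 = -5/2, a_3 = -1/2, a_4 = 5/24, a_5 = -1/40.

a_(n+2) = (2n - 5) / ((n+1)(n+2)) * a_n; check: a_0 = 1, a_1 = 1, a_2 = -5/2, a_3 = -1/2, a_4 = 5/24, a_5 = -1/40


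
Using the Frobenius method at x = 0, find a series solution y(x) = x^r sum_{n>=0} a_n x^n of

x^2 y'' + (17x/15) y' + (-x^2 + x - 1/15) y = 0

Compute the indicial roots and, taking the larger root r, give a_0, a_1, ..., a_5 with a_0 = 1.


Write in Frobenius form y'' + (p(x)/x) y' + (q(x)/x^2) y = 0:
  p(x) = 17/15,  q(x) = -x^2 + x - 1/15.
Indicial equation: r(r-1) + (17/15) r + (-1/15) = 0 -> roots r_1 = 1/5, r_2 = -1/3.
Take r = r_1 = 1/5. Let y(x) = x^r sum_{n>=0} a_n x^n with a_0 = 1.
Substitute y = x^r sum a_n x^n and match x^{r+n}. The recurrence is
  D(n) a_n + 1 a_{n-1} - 1 a_{n-2} = 0,  where D(n) = (r+n)(r+n-1) + (17/15)(r+n) + (-1/15).
  a_n = [-1 a_{n-1} + 1 a_{n-2}] / D(n).
Since the indicial polynomial factors as (r - r_1)(r - r_2), D(n) = (r_1 + n - r_1)(r_1 + n - r_2) = n(n + 8/15).
Evaluating step by step (a_0 = 1):
  n = 1: D(1) = 1(1 + 8/15) = 23/15; numerator = -1(1) = -1; a_1 = (-1)/(23/15) = -15/23
  n = 2: D(2) = 2(2 + 8/15) = 76/15; numerator = -1(-15/23) + 1(1) = 38/23; a_2 = (38/23)/(76/15) = 15/46
  n = 3: D(3) = 3(3 + 8/15) = 53/5; numerator = -1(15/46) + 1(-15/23) = -45/46; a_3 = (-45/46)/(53/5) = -225/2438
  n = 4: D(4) = 4(4 + 8/15) = 272/15; numerator = -1(-225/2438) + 1(15/46) = 510/1219; a_4 = (510/1219)/(272/15) = 225/9752
  n = 5: D(5) = 5(5 + 8/15) = 83/3; numerator = -1(225/9752) + 1(-225/2438) = -1125/9752; a_5 = (-1125/9752)/(83/3) = -3375/809416

r = 1/5; a_0 = 1; a_1 = -15/23; a_2 = 15/46; a_3 = -225/2438; a_4 = 225/9752; a_5 = -3375/809416


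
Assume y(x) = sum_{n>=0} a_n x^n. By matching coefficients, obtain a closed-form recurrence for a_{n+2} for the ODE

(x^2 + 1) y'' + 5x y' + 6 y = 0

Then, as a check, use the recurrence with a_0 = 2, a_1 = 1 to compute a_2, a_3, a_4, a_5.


Substitute y = sum_n a_n x^n.
(1 + 1 x^2) y'' contributes (n+2)(n+1) a_{n+2} + n(n-1) a_n at x^n.
5 x y'(x) contributes 5 n a_n at x^n.
6 y(x) contributes 6 a_n at x^n.
Matching x^n: (n+2)(n+1) a_{n+2} + (n(n-1) + 5 n + 6) a_n = 0.
Thus a_{n+2} = (-n(n-1) - 5 n - 6) / ((n+1)(n+2)) * a_n.

Check with a_0 = 2, a_1 = 1 (apply the recurrence for n = 0, 1, 2, 3): a_0 = 2, a_1 = 1, a_2 = -6, a_3 = -11/6, a_4 = 9, a_5 = 99/40.

a_(n+2) = (-n(n-1) - 5 n - 6) / ((n+1)(n+2)) * a_n; check: a_0 = 2, a_1 = 1, a_2 = -6, a_3 = -11/6, a_4 = 9, a_5 = 99/40


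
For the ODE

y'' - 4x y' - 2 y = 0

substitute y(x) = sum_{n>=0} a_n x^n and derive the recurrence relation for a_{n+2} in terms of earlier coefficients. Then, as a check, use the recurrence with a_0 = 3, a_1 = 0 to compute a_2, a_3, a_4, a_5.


Substitute y = sum_n a_n x^n.
y''(x) has coefficient (n+2)(n+1) a_{n+2} at x^n;
-4 x y'(x) has coefficient -4 n a_n at x^n (shift);
-2 y(x) has coefficient -2 a_n at x^n.
Matching x^n: (n+2)(n+1) a_{n+2} + (-4n - 2) a_n = 0.
Thus a_{n+2} = (4n + 2) / ((n+1)(n+2)) * a_n.

Check with a_0 = 3, a_1 = 0 (apply the recurrence for n = 0, 1, 2, 3): a_0 = 3, a_1 = 0, a_2 = 3, a_3 = 0, a_4 = 5/2, a_5 = 0.

a_(n+2) = (4n + 2) / ((n+1)(n+2)) * a_n; check: a_0 = 3, a_1 = 0, a_2 = 3, a_3 = 0, a_4 = 5/2, a_5 = 0


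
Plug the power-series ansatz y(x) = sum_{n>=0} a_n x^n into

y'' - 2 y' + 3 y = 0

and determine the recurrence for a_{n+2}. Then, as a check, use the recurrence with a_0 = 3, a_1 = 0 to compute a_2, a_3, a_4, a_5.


Substitute y = sum_n a_n x^n.
y''(x) has coefficient (n+2)(n+1) a_{n+2} at x^n;
-2 y'(x) has coefficient -2 (n+1) a_{n+1} at x^n;
3 y(x) has coefficient 3 a_n at x^n.
Matching x^n: (n+2)(n+1) a_{n+2} - 2 (n+1) a_{n+1} + 3 a_n = 0.
Thus a_{n+2} = [2 (n+1) a_{n+1} - 3 a_n] / ((n+1)(n+2)).

Check with a_0 = 3, a_1 = 0 (apply the recurrence for n = 0, 1, 2, 3): a_0 = 3, a_1 = 0, a_2 = -9/2, a_3 = -3, a_4 = -3/8, a_5 = 3/10.

a_(n+2) = [2 (n+1) a_(n+1) - 3 a_n] / ((n+1)(n+2)); check: a_0 = 3, a_1 = 0, a_2 = -9/2, a_3 = -3, a_4 = -3/8, a_5 = 3/10


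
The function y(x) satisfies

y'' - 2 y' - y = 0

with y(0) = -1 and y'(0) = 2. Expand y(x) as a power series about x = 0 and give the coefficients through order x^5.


Ansatz: y(x) = sum_{n>=0} a_n x^n, so y'(x) = sum_{n>=1} n a_n x^(n-1) and y''(x) = sum_{n>=2} n(n-1) a_n x^(n-2).
Substitute into P(x) y'' + Q(x) y' + R(x) y = 0 with P(x) = 1, Q(x) = -2, R(x) = -1, and match powers of x.
Initial conditions: a_0 = -1, a_1 = 2.
Setting the coefficient of each power of x to zero and solving order by order (substituting the coefficients already found):
  x^0: 2 a_2 - 2 a_1 - a_0 = 0  ->  2 a_2 = 2 a_1 + a_0 = 3  ->  a_2 = 3/2
  x^1: 6 a_3 - 4 a_2 - a_1 = 0  ->  6 a_3 = 4 a_2 + a_1 = 8  ->  a_3 = 4/3
  x^2: 12 a_4 - 6 a_3 - a_2 = 0  ->  12 a_4 = 6 a_3 + a_2 = 19/2  ->  a_4 = 19/24
  x^3: 20 a_5 - 8 a_4 - a_3 = 0  ->  20 a_5 = 8 a_4 + a_3 = 23/3  ->  a_5 = 23/60
Truncated series: y(x) = -1 + 2 x + (3/2) x^2 + (4/3) x^3 + (19/24) x^4 + (23/60) x^5 + O(x^6).

a_0 = -1; a_1 = 2; a_2 = 3/2; a_3 = 4/3; a_4 = 19/24; a_5 = 23/60


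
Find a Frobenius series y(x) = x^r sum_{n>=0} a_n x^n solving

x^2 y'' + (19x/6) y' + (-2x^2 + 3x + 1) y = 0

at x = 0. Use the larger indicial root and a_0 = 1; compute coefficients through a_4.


Write in Frobenius form y'' + (p(x)/x) y' + (q(x)/x^2) y = 0:
  p(x) = 19/6,  q(x) = -2x^2 + 3x + 1.
Indicial equation: r(r-1) + (19/6) r + (1) = 0 -> roots r_1 = -2/3, r_2 = -3/2.
Take r = r_1 = -2/3. Let y(x) = x^r sum_{n>=0} a_n x^n with a_0 = 1.
Substitute y = x^r sum a_n x^n and match x^{r+n}. The recurrence is
  D(n) a_n + 3 a_{n-1} - 2 a_{n-2} = 0,  where D(n) = (r+n)(r+n-1) + (19/6)(r+n) + (1).
  a_n = [-3 a_{n-1} + 2 a_{n-2}] / D(n).
Since the indicial polynomial factors as (r - r_1)(r - r_2), D(n) = (r_1 + n - r_1)(r_1 + n - r_2) = n(n + 5/6).
Evaluating step by step (a_0 = 1):
  n = 1: D(1) = 1(1 + 5/6) = 11/6; numerator = -3(1) = -3; a_1 = (-3)/(11/6) = -18/11
  n = 2: D(2) = 2(2 + 5/6) = 17/3; numerator = -3(-18/11) + 2(1) = 76/11; a_2 = (76/11)/(17/3) = 228/187
  n = 3: D(3) = 3(3 + 5/6) = 23/2; numerator = -3(228/187) + 2(-18/11) = -1296/187; a_3 = (-1296/187)/(23/2) = -2592/4301
  n = 4: D(4) = 4(4 + 5/6) = 58/3; numerator = -3(-2592/4301) + 2(228/187) = 18264/4301; a_4 = (18264/4301)/(58/3) = 27396/124729

r = -2/3; a_0 = 1; a_1 = -18/11; a_2 = 228/187; a_3 = -2592/4301; a_4 = 27396/124729


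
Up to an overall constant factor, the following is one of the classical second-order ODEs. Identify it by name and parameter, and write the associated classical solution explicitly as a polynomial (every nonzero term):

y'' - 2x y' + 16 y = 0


The equation is already in a standard form:  y'' - 2x y' + 16 y = 0.
This matches the Hermite equation y'' - 2x y' + 2n y = 0 with 2n = 16, so n = 8; the polynomial solution is H_8(x).
With y = sum_k a_k x^k, matching x^k gives (k+2)(k+1) a_{k+2} = 2(k - n) a_k = 2(k - 8) a_k. The right side vanishes at k = 8, so the series with the parity of 8 terminates at degree 8.
Standard normalization: leading coefficient of H_n is 2^n, so a_8 = 2^8 = 256. Work downward with a_k = (k+1)(k+2) a_{k+2} / (2(k - n)):
  a_6 = (7)(8)(256) / (2(6 - 8)) = 14336/(-4) = -3584
  a_4 = (5)(6)(-3584) / (2(4 - 8)) = -107520/(-8) = 13440
  a_2 = (3)(4)(13440) / (2(2 - 8)) = 161280/(-12) = -13440
  a_0 = (1)(2)(-13440) / (2(0 - 8)) = -26880/(-16) = 1680
Hence H_8(x) = 256 x^8 - 3584 x^6 + 13440 x^4 - 13440 x^2 + 1680.

H_8(x); series = 256 x^8 - 3584 x^6 + 13440 x^4 - 13440 x^2 + 1680


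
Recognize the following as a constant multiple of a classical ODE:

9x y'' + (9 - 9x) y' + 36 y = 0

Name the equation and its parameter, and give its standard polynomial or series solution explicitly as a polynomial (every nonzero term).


All three coefficients share the factor 9; dividing through by 9 gives  x y'' + (1 - x) y' + 4 y = 0.
This matches the Laguerre equation x y'' + (1 - x) y' + n y = 0 with n = 4; the polynomial solution is L_4(x).
With y = sum_k a_k x^k, matching x^k gives (k+1)k a_{k+1} + (k+1) a_{k+1} - k a_k + n a_k = 0, i.e. (k+1)^2 a_{k+1} = (k - n) a_k = (k - 4) a_k. The right side vanishes at k = 4, so the series terminates at degree 4.
Standard normalization L_n(0) = 1 gives a_0 = 1. Work upward with a_{k+1} = (k - 4) a_k / (k+1)^2:
  a_1 = (0 - 4)(1) / 1^2 = -4/1 = -4
  a_2 = (1 - 4)(-4) / 2^2 = 12/4 = 3
  a_3 = (2 - 4)(3) / 3^2 = -6/9 = -2/3
  a_4 = (3 - 4)(-2/3) / 4^2 = (2/3)/16 = 1/24
Hence L_4(x) = x^4/24 - 2 x^3/3 + 3 x^2 - 4 x + 1.

L_4(x); series = x^4/24 - 2 x^3/3 + 3 x^2 - 4 x + 1


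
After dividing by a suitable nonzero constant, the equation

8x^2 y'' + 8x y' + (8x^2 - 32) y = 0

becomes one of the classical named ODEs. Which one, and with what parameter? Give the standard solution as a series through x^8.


All three coefficients share the factor 8; dividing through by 8 gives  x^2 y'' + x y' + (x^2 - 4) y = 0.
This matches the Bessel equation x^2 y'' + x y' + (x^2 - nu^2) y = 0 with nu^2 = 4, so nu = 2; the solution bounded at x = 0 is J_2(x).
Frobenius at x = 0: indicial roots ±nu; for r = nu the recurrence k(k + 2nu) c_k = -c_{k-2} gives the standard series J_nu(x) = sum_{k>=0} (-1)^k / (k! (k+nu)!) (x/2)^(2k+nu). Evaluate the first 4 terms:
  k = 0: (-1)^0 / (0! * 2! * 2^2) x^2 = 1/(1*2*4) x^2 = (1/8) x^2
  k = 1: (-1)^1 / (1! * 3! * 2^4) x^4 = -1/(1*6*16) x^4 = (-1/96) x^4
  k = 2: (-1)^2 / (2! * 4! * 2^6) x^6 = 1/(2*24*64) x^6 = (1/3072) x^6
  k = 3: (-1)^3 / (3! * 5! * 2^8) x^8 = -1/(6*120*256) x^8 = (-1/184320) x^8
Hence J_2(x) = -x^8/184320 + x^6/3072 - x^4/96 + x^2/8 + ....

J_2(x); series = -x^8/184320 + x^6/3072 - x^4/96 + x^2/8


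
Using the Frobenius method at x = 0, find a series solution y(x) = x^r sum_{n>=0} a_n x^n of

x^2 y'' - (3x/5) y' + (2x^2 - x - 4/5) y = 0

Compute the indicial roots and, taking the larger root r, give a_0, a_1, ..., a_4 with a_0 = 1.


Write in Frobenius form y'' + (p(x)/x) y' + (q(x)/x^2) y = 0:
  p(x) = -3/5,  q(x) = 2x^2 - x - 4/5.
Indicial equation: r(r-1) + (-3/5) r + (-4/5) = 0 -> roots r_1 = 2, r_2 = -2/5.
Take r = r_1 = 2. Let y(x) = x^r sum_{n>=0} a_n x^n with a_0 = 1.
Substitute y = x^r sum a_n x^n and match x^{r+n}. The recurrence is
  D(n) a_n - 1 a_{n-1} + 2 a_{n-2} = 0,  where D(n) = (r+n)(r+n-1) + (-3/5)(r+n) + (-4/5).
  a_n = [1 a_{n-1} - 2 a_{n-2}] / D(n).
Since the indicial polynomial factors as (r - r_1)(r - r_2), D(n) = (r_1 + n - r_1)(r_1 + n - r_2) = n(n + 12/5).
Evaluating step by step (a_0 = 1):
  n = 1: D(1) = 1(1 + 12/5) = 17/5; numerator = 1(1) = 1; a_1 = (1)/(17/5) = 5/17
  n = 2: D(2) = 2(2 + 12/5) = 44/5; numerator = 1(5/17) - 2(1) = -29/17; a_2 = (-29/17)/(44/5) = -145/748
  n = 3: D(3) = 3(3 + 12/5) = 81/5; numerator = 1(-145/748) - 2(5/17) = -585/748; a_3 = (-585/748)/(81/5) = -325/6732
  n = 4: D(4) = 4(4 + 12/5) = 128/5; numerator = 1(-325/6732) - 2(-145/748) = 2285/6732; a_4 = (2285/6732)/(128/5) = 11425/861696

r = 2; a_0 = 1; a_1 = 5/17; a_2 = -145/748; a_3 = -325/6732; a_4 = 11425/861696


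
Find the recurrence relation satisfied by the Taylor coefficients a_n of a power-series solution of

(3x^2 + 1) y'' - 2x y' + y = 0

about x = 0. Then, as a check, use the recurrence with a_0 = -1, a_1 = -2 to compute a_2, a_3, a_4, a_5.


Substitute y = sum_n a_n x^n.
(1 + 3 x^2) y'' contributes (n+2)(n+1) a_{n+2} + 3 n(n-1) a_n at x^n.
-2 x y'(x) contributes -2 n a_n at x^n.
y(x) contributes 1 a_n at x^n.
Matching x^n: (n+2)(n+1) a_{n+2} + (3 n(n-1) - 2 n + 1) a_n = 0.
Thus a_{n+2} = (-3 n(n-1) + 2 n - 1) / ((n+1)(n+2)) * a_n.

Check with a_0 = -1, a_1 = -2 (apply the recurrence for n = 0, 1, 2, 3): a_0 = -1, a_1 = -2, a_2 = 1/2, a_3 = -1/3, a_4 = -1/8, a_5 = 13/60.

a_(n+2) = (-3 n(n-1) + 2 n - 1) / ((n+1)(n+2)) * a_n; check: a_0 = -1, a_1 = -2, a_2 = 1/2, a_3 = -1/3, a_4 = -1/8, a_5 = 13/60


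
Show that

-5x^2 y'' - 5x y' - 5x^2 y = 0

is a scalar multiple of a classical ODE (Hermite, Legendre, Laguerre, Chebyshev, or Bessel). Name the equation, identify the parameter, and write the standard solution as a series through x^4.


All three coefficients share the factor -5; dividing through by -5 gives  x^2 y'' + x y' + x^2 y = 0.
This matches the Bessel equation x^2 y'' + x y' + (x^2 - nu^2) y = 0 with nu^2 = 0, so nu = 0; the solution bounded at x = 0 is J_0(x).
Frobenius at x = 0: indicial roots ±nu; for r = nu the recurrence k(k + 2nu) c_k = -c_{k-2} gives the standard series J_nu(x) = sum_{k>=0} (-1)^k / (k! (k+nu)!) (x/2)^(2k+nu). Evaluate the first 3 terms:
  k = 0: (-1)^0 / (0! * 0! * 2^0) x^0 = 1/(1*1*1) x^0 = (1) x^0
  k = 1: (-1)^1 / (1! * 1! * 2^2) x^2 = -1/(1*1*4) x^2 = (-1/4) x^2
  k = 2: (-1)^2 / (2! * 2! * 2^4) x^4 = 1/(2*2*16) x^4 = (1/64) x^4
Hence J_0(x) = x^4/64 - x^2/4 + 1 + ....

J_0(x); series = x^4/64 - x^2/4 + 1


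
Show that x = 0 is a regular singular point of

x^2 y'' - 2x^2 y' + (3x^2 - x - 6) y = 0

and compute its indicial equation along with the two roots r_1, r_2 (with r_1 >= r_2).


Divide by x^2 to reach normal form y'' + P_1(x) y' + P_2(x) y = 0 with P_1(x) = -2 and P_2(x) = 3 - 1/x - 6/x^2.
x = 0 is a singular point because the y-coefficient 3 - 1/x - 6/x^2 has a pole at x = 0.
It is a regular singular point because x P_1(x) = p(x) = -2x and x^2 P_2(x) = q(x) = 3x^2 - x - 6 are polynomials, hence analytic at x = 0.
p(0) = 0,  q(0) = -6.
Indicial equation: r(r-1) + p(0) r + q(0) = 0, i.e. r^2 + (p(0) - 1) r + q(0) = 0, i.e. r^2 - 1 r - 6 = 0.
Discriminant: (-1)^2 - 4(-6) = 25, so r = (1 ± 5)/2.
Solving: r_1 = 3, r_2 = -2.

indicial: r^2 - 1 r - 6 = 0; roots r_1 = 3, r_2 = -2


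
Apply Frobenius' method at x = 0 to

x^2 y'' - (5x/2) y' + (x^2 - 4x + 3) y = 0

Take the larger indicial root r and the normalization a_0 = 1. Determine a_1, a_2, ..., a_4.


Write in Frobenius form y'' + (p(x)/x) y' + (q(x)/x^2) y = 0:
  p(x) = -5/2,  q(x) = x^2 - 4x + 3.
Indicial equation: r(r-1) + (-5/2) r + (3) = 0 -> roots r_1 = 2, r_2 = 3/2.
Take r = r_1 = 2. Let y(x) = x^r sum_{n>=0} a_n x^n with a_0 = 1.
Substitute y = x^r sum a_n x^n and match x^{r+n}. The recurrence is
  D(n) a_n - 4 a_{n-1} + 1 a_{n-2} = 0,  where D(n) = (r+n)(r+n-1) + (-5/2)(r+n) + (3).
  a_n = [4 a_{n-1} - 1 a_{n-2}] / D(n).
Since the indicial polynomial factors as (r - r_1)(r - r_2), D(n) = (r_1 + n - r_1)(r_1 + n - r_2) = n(n + 1/2).
Evaluating step by step (a_0 = 1):
  n = 1: D(1) = 1(1 + 1/2) = 3/2; numerator = 4(1) = 4; a_1 = (4)/(3/2) = 8/3
  n = 2: D(2) = 2(2 + 1/2) = 5; numerator = 4(8/3) - 1(1) = 29/3; a_2 = (29/3)/(5) = 29/15
  n = 3: D(3) = 3(3 + 1/2) = 21/2; numerator = 4(29/15) - 1(8/3) = 76/15; a_3 = (76/15)/(21/2) = 152/315
  n = 4: D(4) = 4(4 + 1/2) = 18; numerator = 4(152/315) - 1(29/15) = -1/315; a_4 = (-1/315)/(18) = -1/5670

r = 2; a_0 = 1; a_1 = 8/3; a_2 = 29/15; a_3 = 152/315; a_4 = -1/5670


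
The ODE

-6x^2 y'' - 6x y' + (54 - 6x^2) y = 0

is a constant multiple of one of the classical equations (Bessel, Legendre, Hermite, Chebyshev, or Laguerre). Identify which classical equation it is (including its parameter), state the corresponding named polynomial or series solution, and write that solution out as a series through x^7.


All three coefficients share the factor -6; dividing through by -6 gives  x^2 y'' + x y' + (x^2 - 9) y = 0.
This matches the Bessel equation x^2 y'' + x y' + (x^2 - nu^2) y = 0 with nu^2 = 9, so nu = 3; the solution bounded at x = 0 is J_3(x).
Frobenius at x = 0: indicial roots ±nu; for r = nu the recurrence k(k + 2nu) c_k = -c_{k-2} gives the standard series J_nu(x) = sum_{k>=0} (-1)^k / (k! (k+nu)!) (x/2)^(2k+nu). Evaluate the first 3 terms:
  k = 0: (-1)^0 / (0! * 3! * 2^3) x^3 = 1/(1*6*8) x^3 = (1/48) x^3
  k = 1: (-1)^1 / (1! * 4! * 2^5) x^5 = -1/(1*24*32) x^5 = (-1/768) x^5
  k = 2: (-1)^2 / (2! * 5! * 2^7) x^7 = 1/(2*120*128) x^7 = (1/30720) x^7
Hence J_3(x) = x^7/30720 - x^5/768 + x^3/48 + ....

J_3(x); series = x^7/30720 - x^5/768 + x^3/48


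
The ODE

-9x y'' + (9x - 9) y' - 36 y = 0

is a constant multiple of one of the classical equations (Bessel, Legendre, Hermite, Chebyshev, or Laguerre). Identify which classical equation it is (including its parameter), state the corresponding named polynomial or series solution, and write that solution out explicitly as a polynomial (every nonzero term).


All three coefficients share the factor -9; dividing through by -9 gives  x y'' + (1 - x) y' + 4 y = 0.
This matches the Laguerre equation x y'' + (1 - x) y' + n y = 0 with n = 4; the polynomial solution is L_4(x).
With y = sum_k a_k x^k, matching x^k gives (k+1)k a_{k+1} + (k+1) a_{k+1} - k a_k + n a_k = 0, i.e. (k+1)^2 a_{k+1} = (k - n) a_k = (k - 4) a_k. The right side vanishes at k = 4, so the series terminates at degree 4.
Standard normalization L_n(0) = 1 gives a_0 = 1. Work upward with a_{k+1} = (k - 4) a_k / (k+1)^2:
  a_1 = (0 - 4)(1) / 1^2 = -4/1 = -4
  a_2 = (1 - 4)(-4) / 2^2 = 12/4 = 3
  a_3 = (2 - 4)(3) / 3^2 = -6/9 = -2/3
  a_4 = (3 - 4)(-2/3) / 4^2 = (2/3)/16 = 1/24
Hence L_4(x) = x^4/24 - 2 x^3/3 + 3 x^2 - 4 x + 1.

L_4(x); series = x^4/24 - 2 x^3/3 + 3 x^2 - 4 x + 1


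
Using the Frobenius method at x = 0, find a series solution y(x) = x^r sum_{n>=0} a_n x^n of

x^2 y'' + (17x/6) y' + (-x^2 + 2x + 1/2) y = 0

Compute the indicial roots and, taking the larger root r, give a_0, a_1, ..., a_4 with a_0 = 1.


Write in Frobenius form y'' + (p(x)/x) y' + (q(x)/x^2) y = 0:
  p(x) = 17/6,  q(x) = -x^2 + 2x + 1/2.
Indicial equation: r(r-1) + (17/6) r + (1/2) = 0 -> roots r_1 = -1/3, r_2 = -3/2.
Take r = r_1 = -1/3. Let y(x) = x^r sum_{n>=0} a_n x^n with a_0 = 1.
Substitute y = x^r sum a_n x^n and match x^{r+n}. The recurrence is
  D(n) a_n + 2 a_{n-1} - 1 a_{n-2} = 0,  where D(n) = (r+n)(r+n-1) + (17/6)(r+n) + (1/2).
  a_n = [-2 a_{n-1} + 1 a_{n-2}] / D(n).
Since the indicial polynomial factors as (r - r_1)(r - r_2), D(n) = (r_1 + n - r_1)(r_1 + n - r_2) = n(n + 7/6).
Evaluating step by step (a_0 = 1):
  n = 1: D(1) = 1(1 + 7/6) = 13/6; numerator = -2(1) = -2; a_1 = (-2)/(13/6) = -12/13
  n = 2: D(2) = 2(2 + 7/6) = 19/3; numerator = -2(-12/13) + 1(1) = 37/13; a_2 = (37/13)/(19/3) = 111/247
  n = 3: D(3) = 3(3 + 7/6) = 25/2; numerator = -2(111/247) + 1(-12/13) = -450/247; a_3 = (-450/247)/(25/2) = -36/247
  n = 4: D(4) = 4(4 + 7/6) = 62/3; numerator = -2(-36/247) + 1(111/247) = 183/247; a_4 = (183/247)/(62/3) = 549/15314

r = -1/3; a_0 = 1; a_1 = -12/13; a_2 = 111/247; a_3 = -36/247; a_4 = 549/15314


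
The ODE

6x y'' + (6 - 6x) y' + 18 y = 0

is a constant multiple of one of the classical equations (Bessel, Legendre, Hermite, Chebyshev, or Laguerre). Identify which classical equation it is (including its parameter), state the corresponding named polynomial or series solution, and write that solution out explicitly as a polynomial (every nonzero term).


All three coefficients share the factor 6; dividing through by 6 gives  x y'' + (1 - x) y' + 3 y = 0.
This matches the Laguerre equation x y'' + (1 - x) y' + n y = 0 with n = 3; the polynomial solution is L_3(x).
With y = sum_k a_k x^k, matching x^k gives (k+1)k a_{k+1} + (k+1) a_{k+1} - k a_k + n a_k = 0, i.e. (k+1)^2 a_{k+1} = (k - n) a_k = (k - 3) a_k. The right side vanishes at k = 3, so the series terminates at degree 3.
Standard normalization L_n(0) = 1 gives a_0 = 1. Work upward with a_{k+1} = (k - 3) a_k / (k+1)^2:
  a_1 = (0 - 3)(1) / 1^2 = -3/1 = -3
  a_2 = (1 - 3)(-3) / 2^2 = 6/4 = 3/2
  a_3 = (2 - 3)(3/2) / 3^2 = (-3/2)/9 = -1/6
Hence L_3(x) = -x^3/6 + 3 x^2/2 - 3 x + 1.

L_3(x); series = -x^3/6 + 3 x^2/2 - 3 x + 1


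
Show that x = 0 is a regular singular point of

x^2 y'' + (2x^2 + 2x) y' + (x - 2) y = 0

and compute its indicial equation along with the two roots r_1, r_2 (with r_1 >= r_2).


Divide by x^2 to reach normal form y'' + P_1(x) y' + P_2(x) y = 0 with P_1(x) = 2 + 2/x and P_2(x) = 1/x - 2/x^2.
x = 0 is a singular point because the y'-coefficient 2 + 2/x has a pole at x = 0 and the y-coefficient 1/x - 2/x^2 has a pole at x = 0.
It is a regular singular point because x P_1(x) = p(x) = 2x + 2 and x^2 P_2(x) = q(x) = x - 2 are polynomials, hence analytic at x = 0.
p(0) = 2,  q(0) = -2.
Indicial equation: r(r-1) + p(0) r + q(0) = 0, i.e. r^2 + (p(0) - 1) r + q(0) = 0, i.e. r^2 + 1 r - 2 = 0.
Discriminant: (1)^2 - 4(-2) = 9, so r = (-1 ± 3)/2.
Solving: r_1 = 1, r_2 = -2.

indicial: r^2 + 1 r - 2 = 0; roots r_1 = 1, r_2 = -2


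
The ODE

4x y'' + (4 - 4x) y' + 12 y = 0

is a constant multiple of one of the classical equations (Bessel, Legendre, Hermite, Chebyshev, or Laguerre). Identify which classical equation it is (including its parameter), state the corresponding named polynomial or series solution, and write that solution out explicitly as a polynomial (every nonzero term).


All three coefficients share the factor 4; dividing through by 4 gives  x y'' + (1 - x) y' + 3 y = 0.
This matches the Laguerre equation x y'' + (1 - x) y' + n y = 0 with n = 3; the polynomial solution is L_3(x).
With y = sum_k a_k x^k, matching x^k gives (k+1)k a_{k+1} + (k+1) a_{k+1} - k a_k + n a_k = 0, i.e. (k+1)^2 a_{k+1} = (k - n) a_k = (k - 3) a_k. The right side vanishes at k = 3, so the series terminates at degree 3.
Standard normalization L_n(0) = 1 gives a_0 = 1. Work upward with a_{k+1} = (k - 3) a_k / (k+1)^2:
  a_1 = (0 - 3)(1) / 1^2 = -3/1 = -3
  a_2 = (1 - 3)(-3) / 2^2 = 6/4 = 3/2
  a_3 = (2 - 3)(3/2) / 3^2 = (-3/2)/9 = -1/6
Hence L_3(x) = -x^3/6 + 3 x^2/2 - 3 x + 1.

L_3(x); series = -x^3/6 + 3 x^2/2 - 3 x + 1


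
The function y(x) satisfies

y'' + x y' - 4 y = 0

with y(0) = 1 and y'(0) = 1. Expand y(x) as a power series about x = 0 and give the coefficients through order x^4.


Ansatz: y(x) = sum_{n>=0} a_n x^n, so y'(x) = sum_{n>=1} n a_n x^(n-1) and y''(x) = sum_{n>=2} n(n-1) a_n x^(n-2).
Substitute into P(x) y'' + Q(x) y' + R(x) y = 0 with P(x) = 1, Q(x) = x, R(x) = -4, and match powers of x.
Initial conditions: a_0 = 1, a_1 = 1.
Setting the coefficient of each power of x to zero and solving order by order (substituting the coefficients already found):
  x^0: 2 a_2 - 4 a_0 = 0  ->  2 a_2 = 4 a_0 = 4  ->  a_2 = 2
  x^1: 6 a_3 - 3 a_1 = 0  ->  6 a_3 = 3 a_1 = 3  ->  a_3 = 1/2
  x^2: 12 a_4 - 2 a_2 = 0  ->  12 a_4 = 2 a_2 = 4  ->  a_4 = 1/3
Truncated series: y(x) = 1 + x + 2 x^2 + (1/2) x^3 + (1/3) x^4 + O(x^5).

a_0 = 1; a_1 = 1; a_2 = 2; a_3 = 1/2; a_4 = 1/3


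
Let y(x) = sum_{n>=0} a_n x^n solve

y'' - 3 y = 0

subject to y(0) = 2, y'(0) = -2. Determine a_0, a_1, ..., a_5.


Ansatz: y(x) = sum_{n>=0} a_n x^n, so y'(x) = sum_{n>=1} n a_n x^(n-1) and y''(x) = sum_{n>=2} n(n-1) a_n x^(n-2).
Substitute into P(x) y'' + Q(x) y' + R(x) y = 0 with P(x) = 1, Q(x) = 0, R(x) = -3, and match powers of x.
Initial conditions: a_0 = 2, a_1 = -2.
Setting the coefficient of each power of x to zero and solving order by order (substituting the coefficients already found):
  x^0: 2 a_2 - 3 a_0 = 0  ->  2 a_2 = 3 a_0 = 6  ->  a_2 = 3
  x^1: 6 a_3 - 3 a_1 = 0  ->  6 a_3 = 3 a_1 = -6  ->  a_3 = -1
  x^2: 12 a_4 - 3 a_2 = 0  ->  12 a_4 = 3 a_2 = 9  ->  a_4 = 3/4
  x^3: 20 a_5 - 3 a_3 = 0  ->  20 a_5 = 3 a_3 = -3  ->  a_5 = -3/20
Truncated series: y(x) = 2 - 2 x + 3 x^2 - x^3 + (3/4) x^4 - (3/20) x^5 + O(x^6).

a_0 = 2; a_1 = -2; a_2 = 3; a_3 = -1; a_4 = 3/4; a_5 = -3/20


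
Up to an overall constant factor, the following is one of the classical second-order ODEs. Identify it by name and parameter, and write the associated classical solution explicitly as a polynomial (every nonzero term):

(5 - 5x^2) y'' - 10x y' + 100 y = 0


All three coefficients share the factor 5; dividing through by 5 gives  (1 - x^2) y'' - 2x y' + 20 y = 0.
This matches the Legendre equation (1 - x^2) y'' - 2x y' + n(n+1) y = 0 (note the -2x y' term) with n(n+1) = 20, so n = 4; the polynomial solution is P_4(x).
With y = sum_k a_k x^k, matching x^k gives (k+2)(k+1) a_{k+2} = [k(k+1) - n(n+1)] a_k = (k - 4)(k + 5) a_k. The right side vanishes at k = 4, so the series with the parity of 4 terminates at degree 4.
Standard normalization (P_n(1) = 1): leading coefficient (2n)!/(2^n (n!)^2) = 40320/(16*576) = 35/8, so a_4 = 35/8. Work downward with a_k = (k+1)(k+2) a_{k+2} / ((k - 4)(k + 5)):
  a_2 = (3)(4)(35/8) / ((2 - 4)(2 + 5)) = (105/2)/(-14) = -15/4
  a_0 = (1)(2)(-15/4) / ((0 - 4)(0 + 5)) = (-15/2)/(-20) = 3/8
Hence P_4(x) = 35 x^4/8 - 15 x^2/4 + 3/8.

P_4(x); series = 35 x^4/8 - 15 x^2/4 + 3/8


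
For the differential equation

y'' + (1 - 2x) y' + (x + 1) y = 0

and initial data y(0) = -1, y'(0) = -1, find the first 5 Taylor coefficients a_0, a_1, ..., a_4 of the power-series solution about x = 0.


Ansatz: y(x) = sum_{n>=0} a_n x^n, so y'(x) = sum_{n>=1} n a_n x^(n-1) and y''(x) = sum_{n>=2} n(n-1) a_n x^(n-2).
Substitute into P(x) y'' + Q(x) y' + R(x) y = 0 with P(x) = 1, Q(x) = 1 - 2x, R(x) = x + 1, and match powers of x.
Initial conditions: a_0 = -1, a_1 = -1.
Setting the coefficient of each power of x to zero and solving order by order (substituting the coefficients already found):
  x^0: 2 a_2 + a_1 + a_0 = 0  ->  2 a_2 = -a_1 - a_0 = 2  ->  a_2 = 1
  x^1: 6 a_3 + 2 a_2 - a_1 + a_0 = 0  ->  6 a_3 = -2 a_2 + a_1 - a_0 = -2  ->  a_3 = -1/3
  x^2: 12 a_4 + 3 a_3 - 3 a_2 + a_1 = 0  ->  12 a_4 = -3 a_3 + 3 a_2 - a_1 = 5  ->  a_4 = 5/12
Truncated series: y(x) = -1 - x + x^2 - (1/3) x^3 + (5/12) x^4 + O(x^5).

a_0 = -1; a_1 = -1; a_2 = 1; a_3 = -1/3; a_4 = 5/12
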